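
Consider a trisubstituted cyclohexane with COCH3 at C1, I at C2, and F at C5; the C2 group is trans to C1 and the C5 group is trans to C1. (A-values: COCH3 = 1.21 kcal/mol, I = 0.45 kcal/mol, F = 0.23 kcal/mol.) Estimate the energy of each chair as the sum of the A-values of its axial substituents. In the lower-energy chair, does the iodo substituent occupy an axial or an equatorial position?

Chair I (acetyl axial, iodo axial, fluoro equatorial): E = 1.66 kcal/mol.
Chair II (acetyl equatorial, iodo equatorial, fluoro axial): E = 0.23 kcal/mol.
Chair II is the more stable (lower-energy) conformer, and in that chair the iodo group is equatorial.

equatorial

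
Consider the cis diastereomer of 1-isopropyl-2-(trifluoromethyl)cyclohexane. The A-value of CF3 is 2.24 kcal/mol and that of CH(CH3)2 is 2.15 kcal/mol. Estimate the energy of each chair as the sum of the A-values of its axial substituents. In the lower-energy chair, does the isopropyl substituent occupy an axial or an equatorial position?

axial

C1 and C2 have opposite parity, so for the cis isomer the two substituents are one axial and one equatorial in each chair.
Chair I (trifluoromethyl axial, isopropyl equatorial): E = 2.24 kcal/mol.
Chair II (trifluoromethyl equatorial, isopropyl axial): E = 2.15 kcal/mol.
Chair II is the more stable (lower-energy) conformer, and in that chair the isopropyl group is axial.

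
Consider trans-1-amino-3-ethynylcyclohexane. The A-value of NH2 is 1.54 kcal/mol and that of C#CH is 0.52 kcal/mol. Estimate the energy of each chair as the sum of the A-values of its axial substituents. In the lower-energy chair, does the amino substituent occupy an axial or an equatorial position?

equatorial

C1 and C3 have the same parity, so for the trans isomer the two substituents are one axial and one equatorial in each chair.
Chair I (amino axial, ethynyl equatorial): E = 1.54 kcal/mol.
Chair II (amino equatorial, ethynyl axial): E = 0.52 kcal/mol.
Chair II is the more stable (lower-energy) conformer, and in that chair the amino group is equatorial.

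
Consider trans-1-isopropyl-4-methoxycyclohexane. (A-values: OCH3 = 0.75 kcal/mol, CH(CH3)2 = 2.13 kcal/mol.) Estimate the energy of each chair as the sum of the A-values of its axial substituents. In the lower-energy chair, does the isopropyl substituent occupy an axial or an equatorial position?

equatorial

C1 and C4 have opposite parity, so for the trans isomer the two substituents are e,e in one chair and a,a in the other.
Chair I (methoxy axial, isopropyl axial): E = 2.88 kcal/mol.
Chair II (methoxy equatorial, isopropyl equatorial): E = 0.00 kcal/mol.
Chair II is the more stable (lower-energy) conformer, and in that chair the isopropyl group is equatorial.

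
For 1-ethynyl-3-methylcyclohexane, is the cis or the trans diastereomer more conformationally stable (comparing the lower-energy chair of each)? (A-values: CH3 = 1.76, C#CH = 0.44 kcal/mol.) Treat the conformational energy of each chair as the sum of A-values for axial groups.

cis

At 1,3 positions (parity same): cis → (e,e or a,a); trans → (a,e or e,a).
Best chair for cis: E = 0.00 kcal/mol; best chair for trans: E = 0.44 kcal/mol.
The cis isomer is lower by 0.44 kcal/mol.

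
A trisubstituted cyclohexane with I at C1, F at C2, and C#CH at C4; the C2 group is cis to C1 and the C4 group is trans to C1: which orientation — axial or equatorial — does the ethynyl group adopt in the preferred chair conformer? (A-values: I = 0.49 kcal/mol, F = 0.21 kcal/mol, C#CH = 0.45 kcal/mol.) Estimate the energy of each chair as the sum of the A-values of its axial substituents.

equatorial

Chair I (iodo axial, fluoro equatorial, ethynyl axial): E = 0.94 kcal/mol.
Chair II (iodo equatorial, fluoro axial, ethynyl equatorial): E = 0.21 kcal/mol.
Chair II is the more stable (lower-energy) conformer, and in that chair the ethynyl group is equatorial.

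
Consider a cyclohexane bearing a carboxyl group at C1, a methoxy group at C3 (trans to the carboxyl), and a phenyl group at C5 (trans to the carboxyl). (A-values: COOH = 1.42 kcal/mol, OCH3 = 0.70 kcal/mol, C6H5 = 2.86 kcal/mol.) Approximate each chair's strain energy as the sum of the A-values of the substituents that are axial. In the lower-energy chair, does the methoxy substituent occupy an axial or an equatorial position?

Chair I (carboxyl axial, methoxy equatorial, phenyl equatorial): E = 1.42 kcal/mol.
Chair II (carboxyl equatorial, methoxy axial, phenyl axial): E = 3.56 kcal/mol.
Chair I is the more stable (lower-energy) conformer, and in that chair the methoxy group is equatorial.

equatorial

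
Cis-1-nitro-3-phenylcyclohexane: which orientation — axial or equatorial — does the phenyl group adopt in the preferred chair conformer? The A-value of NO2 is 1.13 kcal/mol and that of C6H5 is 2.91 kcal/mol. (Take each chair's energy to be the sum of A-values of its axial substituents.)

equatorial

C1 and C3 have the same parity, so for the cis isomer the two substituents are e,e in one chair and a,a in the other.
Chair I (nitro axial, phenyl axial): E = 4.04 kcal/mol.
Chair II (nitro equatorial, phenyl equatorial): E = 0.00 kcal/mol.
Chair II is the more stable (lower-energy) conformer, and in that chair the phenyl group is equatorial.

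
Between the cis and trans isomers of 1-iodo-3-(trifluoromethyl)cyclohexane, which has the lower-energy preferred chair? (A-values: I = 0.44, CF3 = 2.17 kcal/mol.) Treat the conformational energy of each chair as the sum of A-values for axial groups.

cis

At 1,3 positions (parity same): cis → (e,e or a,a); trans → (a,e or e,a).
Best chair for cis: E = 0.00 kcal/mol; best chair for trans: E = 0.44 kcal/mol.
The cis isomer is lower by 0.44 kcal/mol.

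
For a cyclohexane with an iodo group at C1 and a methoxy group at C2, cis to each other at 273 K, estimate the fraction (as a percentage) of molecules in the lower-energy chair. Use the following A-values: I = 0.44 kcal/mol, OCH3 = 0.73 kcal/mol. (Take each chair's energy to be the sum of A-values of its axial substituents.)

63.1%

C1 and C2 have opposite parity, so for the cis isomer the two substituents are one axial and one equatorial in each chair.
Chair I (iodo axial, methoxy equatorial): E = 0.44 kcal/mol; chair II (iodo equatorial, methoxy axial): E = 0.73 kcal/mol.
ΔG = 0.29 kcal/mol between the two chairs.
K = exp(ΔG/RT) with R = 1.987×10⁻³ kcal mol⁻¹ K⁻¹ and T = 273 K gives K ≈ 1.71.
Fraction in the lower-energy chair = K/(K+1) = 63.1%.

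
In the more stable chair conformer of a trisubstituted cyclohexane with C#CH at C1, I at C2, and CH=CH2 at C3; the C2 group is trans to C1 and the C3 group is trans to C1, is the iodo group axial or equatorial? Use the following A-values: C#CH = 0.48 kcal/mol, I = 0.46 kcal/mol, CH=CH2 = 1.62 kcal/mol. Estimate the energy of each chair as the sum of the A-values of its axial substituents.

Chair I (ethynyl axial, iodo axial, vinyl equatorial): E = 0.94 kcal/mol.
Chair II (ethynyl equatorial, iodo equatorial, vinyl axial): E = 1.62 kcal/mol.
Chair I is the more stable (lower-energy) conformer, and in that chair the iodo group is axial.

axial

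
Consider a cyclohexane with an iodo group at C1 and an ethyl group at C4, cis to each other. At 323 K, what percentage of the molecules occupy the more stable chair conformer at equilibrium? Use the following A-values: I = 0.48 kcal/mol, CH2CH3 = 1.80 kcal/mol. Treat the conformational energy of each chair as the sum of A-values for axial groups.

88.7%

C1 and C4 have opposite parity, so for the cis isomer the two substituents are one axial and one equatorial in each chair.
Chair I (iodo axial, ethyl equatorial): E = 0.48 kcal/mol; chair II (iodo equatorial, ethyl axial): E = 1.80 kcal/mol.
ΔG = 1.32 kcal/mol between the two chairs.
K = exp(ΔG/RT) with R = 1.987×10⁻³ kcal mol⁻¹ K⁻¹ and T = 323 K gives K ≈ 7.82.
Fraction in the lower-energy chair = K/(K+1) = 88.7%.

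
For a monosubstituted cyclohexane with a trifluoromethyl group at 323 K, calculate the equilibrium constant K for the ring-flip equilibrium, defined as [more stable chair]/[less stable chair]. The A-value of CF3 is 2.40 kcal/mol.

K ≈ 42.1

One chair has the trifluoromethyl group axial (E = 2.40 kcal/mol) and the other has it equatorial (E = 0).
ΔG = 2.40 kcal/mol between the two chairs.
K = exp(ΔG/RT) with R = 1.987×10⁻³ kcal mol⁻¹ K⁻¹ and T = 323 K gives K ≈ 42.1.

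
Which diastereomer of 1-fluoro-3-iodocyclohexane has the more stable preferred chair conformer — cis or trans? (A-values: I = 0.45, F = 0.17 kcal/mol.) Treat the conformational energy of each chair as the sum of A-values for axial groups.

At 1,3 positions (parity same): cis → (e,e or a,a); trans → (a,e or e,a).
Best chair for cis: E = 0.00 kcal/mol; best chair for trans: E = 0.17 kcal/mol.
The cis isomer is lower by 0.17 kcal/mol.

cis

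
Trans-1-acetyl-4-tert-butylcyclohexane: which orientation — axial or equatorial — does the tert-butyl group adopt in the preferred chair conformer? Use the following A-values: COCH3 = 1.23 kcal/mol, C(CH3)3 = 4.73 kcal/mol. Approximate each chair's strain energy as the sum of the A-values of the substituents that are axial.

C1 and C4 have opposite parity, so for the trans isomer the two substituents are e,e in one chair and a,a in the other.
Chair I (acetyl axial, tert-butyl axial): E = 5.96 kcal/mol.
Chair II (acetyl equatorial, tert-butyl equatorial): E = 0.00 kcal/mol.
Chair II is the more stable (lower-energy) conformer, and in that chair the tert-butyl group is equatorial.

equatorial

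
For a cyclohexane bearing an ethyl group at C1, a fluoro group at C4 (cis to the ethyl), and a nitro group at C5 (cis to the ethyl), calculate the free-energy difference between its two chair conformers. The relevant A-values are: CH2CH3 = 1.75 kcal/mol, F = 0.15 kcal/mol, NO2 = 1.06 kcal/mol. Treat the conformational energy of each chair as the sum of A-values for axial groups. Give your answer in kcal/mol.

2.66 kcal/mol

Chair I (ethyl axial, fluoro equatorial, nitro axial): E = 2.81 kcal/mol.
Chair II (ethyl equatorial, fluoro axial, nitro equatorial): E = 0.15 kcal/mol.
ΔE = 2.81 − 0.15 = 2.66 kcal/mol; chair II is more stable.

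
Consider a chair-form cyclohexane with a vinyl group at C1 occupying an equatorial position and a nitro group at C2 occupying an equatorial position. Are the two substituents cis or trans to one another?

trans

C1 and C2 have opposite parity, so their axial bonds point in opposite directions.
With opposite-parity carbons, two substituents on the same face are one axial and one equatorial; opposite faces give both axial or both equatorial.
Here the groups are equatorial/equatorial → opposite face → trans.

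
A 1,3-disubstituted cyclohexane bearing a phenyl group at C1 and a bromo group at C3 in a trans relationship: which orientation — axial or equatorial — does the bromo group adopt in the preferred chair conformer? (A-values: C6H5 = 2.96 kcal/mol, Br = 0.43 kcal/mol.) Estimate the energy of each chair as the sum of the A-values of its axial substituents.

axial

C1 and C3 have the same parity, so for the trans isomer the two substituents are one axial and one equatorial in each chair.
Chair I (phenyl axial, bromo equatorial): E = 2.96 kcal/mol.
Chair II (phenyl equatorial, bromo axial): E = 0.43 kcal/mol.
Chair II is the more stable (lower-energy) conformer, and in that chair the bromo group is axial.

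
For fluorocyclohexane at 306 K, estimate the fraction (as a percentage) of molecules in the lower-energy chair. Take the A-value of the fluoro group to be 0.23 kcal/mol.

59.3%

One chair has the fluoro group axial (E = 0.23 kcal/mol) and the other has it equatorial (E = 0).
ΔG = 0.23 kcal/mol between the two chairs.
K = exp(ΔG/RT) with R = 1.987×10⁻³ kcal mol⁻¹ K⁻¹ and T = 306 K gives K ≈ 1.46.
Fraction in the lower-energy chair = K/(K+1) = 59.3%.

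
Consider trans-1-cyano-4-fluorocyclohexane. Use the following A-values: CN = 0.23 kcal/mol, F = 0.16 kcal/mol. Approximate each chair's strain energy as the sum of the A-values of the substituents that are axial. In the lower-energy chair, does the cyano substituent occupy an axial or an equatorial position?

C1 and C4 have opposite parity, so for the trans isomer the two substituents are e,e in one chair and a,a in the other.
Chair I (cyano axial, fluoro axial): E = 0.39 kcal/mol.
Chair II (cyano equatorial, fluoro equatorial): E = 0.00 kcal/mol.
Chair II is the more stable (lower-energy) conformer, and in that chair the cyano group is equatorial.

equatorial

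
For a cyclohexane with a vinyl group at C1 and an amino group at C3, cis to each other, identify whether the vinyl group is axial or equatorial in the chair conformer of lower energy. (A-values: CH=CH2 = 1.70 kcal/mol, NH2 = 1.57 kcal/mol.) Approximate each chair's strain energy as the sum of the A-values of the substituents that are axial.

C1 and C3 have the same parity, so for the cis isomer the two substituents are e,e in one chair and a,a in the other.
Chair I (vinyl axial, amino axial): E = 3.27 kcal/mol.
Chair II (vinyl equatorial, amino equatorial): E = 0.00 kcal/mol.
Chair II is the more stable (lower-energy) conformer, and in that chair the vinyl group is equatorial.

equatorial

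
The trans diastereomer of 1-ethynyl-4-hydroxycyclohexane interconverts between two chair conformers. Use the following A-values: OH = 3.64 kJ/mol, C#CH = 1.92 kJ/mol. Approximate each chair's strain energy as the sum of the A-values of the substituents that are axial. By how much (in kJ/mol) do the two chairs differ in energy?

5.56 kJ/mol

C1 and C4 have opposite parity, so for the trans isomer the two substituents are e,e in one chair and a,a in the other.
Chair I (hydroxyl axial, ethynyl axial): E = 5.56 kJ/mol.
Chair II (hydroxyl equatorial, ethynyl equatorial): E = 0.00 kJ/mol.
ΔE = 5.56 − 0.00 = 5.56 kJ/mol; chair II is more stable.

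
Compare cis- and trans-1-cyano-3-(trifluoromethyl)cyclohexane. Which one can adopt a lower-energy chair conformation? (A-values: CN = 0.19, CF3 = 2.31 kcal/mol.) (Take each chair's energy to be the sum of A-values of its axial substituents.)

cis

At 1,3 positions (parity same): cis → (e,e or a,a); trans → (a,e or e,a).
Best chair for cis: E = 0.00 kcal/mol; best chair for trans: E = 0.19 kcal/mol.
The cis isomer is lower by 0.19 kcal/mol.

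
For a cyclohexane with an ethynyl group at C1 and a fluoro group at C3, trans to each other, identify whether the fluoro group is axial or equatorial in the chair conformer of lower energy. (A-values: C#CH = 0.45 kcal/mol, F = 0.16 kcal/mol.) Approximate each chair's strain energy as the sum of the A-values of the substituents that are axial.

C1 and C3 have the same parity, so for the trans isomer the two substituents are one axial and one equatorial in each chair.
Chair I (ethynyl axial, fluoro equatorial): E = 0.45 kcal/mol.
Chair II (ethynyl equatorial, fluoro axial): E = 0.16 kcal/mol.
Chair II is the more stable (lower-energy) conformer, and in that chair the fluoro group is axial.

axial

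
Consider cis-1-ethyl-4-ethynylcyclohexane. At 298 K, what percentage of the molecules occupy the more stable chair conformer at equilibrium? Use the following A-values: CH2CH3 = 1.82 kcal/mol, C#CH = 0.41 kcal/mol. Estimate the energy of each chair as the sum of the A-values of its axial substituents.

C1 and C4 have opposite parity, so for the cis isomer the two substituents are one axial and one equatorial in each chair.
Chair I (ethyl axial, ethynyl equatorial): E = 1.82 kcal/mol; chair II (ethyl equatorial, ethynyl axial): E = 0.41 kcal/mol.
ΔG = 1.41 kcal/mol between the two chairs.
K = exp(ΔG/RT) with R = 1.987×10⁻³ kcal mol⁻¹ K⁻¹ and T = 298 K gives K ≈ 10.8.
Fraction in the lower-energy chair = K/(K+1) = 91.5%.

91.5%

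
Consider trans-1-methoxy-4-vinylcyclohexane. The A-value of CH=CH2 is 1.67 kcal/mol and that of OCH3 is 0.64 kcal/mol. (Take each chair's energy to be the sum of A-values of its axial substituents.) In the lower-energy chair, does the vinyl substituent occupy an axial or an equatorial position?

C1 and C4 have opposite parity, so for the trans isomer the two substituents are e,e in one chair and a,a in the other.
Chair I (vinyl axial, methoxy axial): E = 2.31 kcal/mol.
Chair II (vinyl equatorial, methoxy equatorial): E = 0.00 kcal/mol.
Chair II is the more stable (lower-energy) conformer, and in that chair the vinyl group is equatorial.

equatorial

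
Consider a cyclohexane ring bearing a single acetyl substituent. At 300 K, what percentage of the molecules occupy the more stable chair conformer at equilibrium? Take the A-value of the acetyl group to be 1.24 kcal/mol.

88.9%

One chair has the acetyl group axial (E = 1.24 kcal/mol) and the other has it equatorial (E = 0).
ΔG = 1.24 kcal/mol between the two chairs.
K = exp(ΔG/RT) with R = 1.987×10⁻³ kcal mol⁻¹ K⁻¹ and T = 300 K gives K ≈ 8.01.
Fraction in the lower-energy chair = K/(K+1) = 88.9%.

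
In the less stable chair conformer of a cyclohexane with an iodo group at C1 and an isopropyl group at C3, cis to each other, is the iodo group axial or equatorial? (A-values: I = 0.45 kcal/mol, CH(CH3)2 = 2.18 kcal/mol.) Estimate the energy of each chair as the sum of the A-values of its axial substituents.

C1 and C3 have the same parity, so for the cis isomer the two substituents are e,e in one chair and a,a in the other.
Chair I (iodo axial, isopropyl axial): E = 2.63 kcal/mol.
Chair II (iodo equatorial, isopropyl equatorial): E = 0.00 kcal/mol.
Chair I is the less stable (higher-energy) conformer, and in that chair the iodo group is axial.

axial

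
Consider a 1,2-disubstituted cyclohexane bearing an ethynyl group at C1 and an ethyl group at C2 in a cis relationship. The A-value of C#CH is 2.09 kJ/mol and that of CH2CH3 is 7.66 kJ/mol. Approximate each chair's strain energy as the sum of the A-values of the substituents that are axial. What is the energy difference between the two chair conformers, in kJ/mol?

C1 and C2 have opposite parity, so for the cis isomer the two substituents are one axial and one equatorial in each chair.
Chair I (ethynyl axial, ethyl equatorial): E = 2.09 kJ/mol.
Chair II (ethynyl equatorial, ethyl axial): E = 7.66 kJ/mol.
ΔE = 7.66 − 2.09 = 5.57 kJ/mol; chair I is more stable.

5.57 kJ/mol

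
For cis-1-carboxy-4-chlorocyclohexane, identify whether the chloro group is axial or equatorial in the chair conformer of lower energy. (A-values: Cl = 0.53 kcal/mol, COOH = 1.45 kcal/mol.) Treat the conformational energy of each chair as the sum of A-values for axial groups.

axial

C1 and C4 have opposite parity, so for the cis isomer the two substituents are one axial and one equatorial in each chair.
Chair I (chloro axial, carboxyl equatorial): E = 0.53 kcal/mol.
Chair II (chloro equatorial, carboxyl axial): E = 1.45 kcal/mol.
Chair I is the more stable (lower-energy) conformer, and in that chair the chloro group is axial.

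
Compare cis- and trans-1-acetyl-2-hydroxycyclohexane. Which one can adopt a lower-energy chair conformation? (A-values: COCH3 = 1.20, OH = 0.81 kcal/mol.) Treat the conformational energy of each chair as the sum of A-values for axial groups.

At 1,2 positions (parity opposite): cis → (a,e or e,a); trans → (e,e or a,a).
Best chair for cis: E = 0.81 kcal/mol; best chair for trans: E = 0.00 kcal/mol.
The trans isomer is lower by 0.81 kcal/mol.

trans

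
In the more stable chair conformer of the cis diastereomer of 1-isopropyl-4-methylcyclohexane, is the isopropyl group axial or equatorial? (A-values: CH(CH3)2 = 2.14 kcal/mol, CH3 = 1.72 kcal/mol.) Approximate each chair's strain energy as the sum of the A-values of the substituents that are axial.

equatorial

C1 and C4 have opposite parity, so for the cis isomer the two substituents are one axial and one equatorial in each chair.
Chair I (isopropyl axial, methyl equatorial): E = 2.14 kcal/mol.
Chair II (isopropyl equatorial, methyl axial): E = 1.72 kcal/mol.
Chair II is the more stable (lower-energy) conformer, and in that chair the isopropyl group is equatorial.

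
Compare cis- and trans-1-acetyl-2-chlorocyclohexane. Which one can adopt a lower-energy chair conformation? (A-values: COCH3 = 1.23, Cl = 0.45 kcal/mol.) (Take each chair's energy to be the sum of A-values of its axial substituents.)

At 1,2 positions (parity opposite): cis → (a,e or e,a); trans → (e,e or a,a).
Best chair for cis: E = 0.45 kcal/mol; best chair for trans: E = 0.00 kcal/mol.
The trans isomer is lower by 0.45 kcal/mol.

trans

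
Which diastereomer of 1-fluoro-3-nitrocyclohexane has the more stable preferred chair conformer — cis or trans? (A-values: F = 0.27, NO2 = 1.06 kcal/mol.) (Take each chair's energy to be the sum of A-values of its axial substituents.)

cis

At 1,3 positions (parity same): cis → (e,e or a,a); trans → (a,e or e,a).
Best chair for cis: E = 0.00 kcal/mol; best chair for trans: E = 0.27 kcal/mol.
The cis isomer is lower by 0.27 kcal/mol.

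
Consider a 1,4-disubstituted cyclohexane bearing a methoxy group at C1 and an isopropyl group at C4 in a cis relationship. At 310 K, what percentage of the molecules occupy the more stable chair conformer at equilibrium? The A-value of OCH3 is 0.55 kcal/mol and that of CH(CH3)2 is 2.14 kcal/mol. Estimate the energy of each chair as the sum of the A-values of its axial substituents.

C1 and C4 have opposite parity, so for the cis isomer the two substituents are one axial and one equatorial in each chair.
Chair I (methoxy axial, isopropyl equatorial): E = 0.55 kcal/mol; chair II (methoxy equatorial, isopropyl axial): E = 2.14 kcal/mol.
ΔG = 1.59 kcal/mol between the two chairs.
K = exp(ΔG/RT) with R = 1.987×10⁻³ kcal mol⁻¹ K⁻¹ and T = 310 K gives K ≈ 13.2.
Fraction in the lower-energy chair = K/(K+1) = 93.0%.

93.0%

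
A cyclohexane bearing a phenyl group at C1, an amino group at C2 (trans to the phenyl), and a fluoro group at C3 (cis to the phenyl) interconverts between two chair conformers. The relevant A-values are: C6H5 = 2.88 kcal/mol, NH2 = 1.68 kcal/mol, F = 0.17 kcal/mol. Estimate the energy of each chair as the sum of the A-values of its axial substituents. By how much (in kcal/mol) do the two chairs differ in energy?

4.73 kcal/mol

Chair I (phenyl axial, amino axial, fluoro axial): E = 4.73 kcal/mol.
Chair II (phenyl equatorial, amino equatorial, fluoro equatorial): E = 0.00 kcal/mol.
ΔE = 4.73 − 0.00 = 4.73 kcal/mol; chair II is more stable.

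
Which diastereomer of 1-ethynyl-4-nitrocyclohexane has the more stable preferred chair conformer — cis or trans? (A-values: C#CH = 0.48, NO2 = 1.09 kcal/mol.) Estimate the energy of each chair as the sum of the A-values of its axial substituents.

trans

At 1,4 positions (parity opposite): cis → (a,e or e,a); trans → (e,e or a,a).
Best chair for cis: E = 0.48 kcal/mol; best chair for trans: E = 0.00 kcal/mol.
The trans isomer is lower by 0.48 kcal/mol.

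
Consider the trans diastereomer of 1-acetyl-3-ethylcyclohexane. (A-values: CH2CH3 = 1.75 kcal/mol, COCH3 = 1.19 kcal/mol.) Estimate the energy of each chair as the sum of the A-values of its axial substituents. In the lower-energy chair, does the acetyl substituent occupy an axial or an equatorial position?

C1 and C3 have the same parity, so for the trans isomer the two substituents are one axial and one equatorial in each chair.
Chair I (ethyl axial, acetyl equatorial): E = 1.75 kcal/mol.
Chair II (ethyl equatorial, acetyl axial): E = 1.19 kcal/mol.
Chair II is the more stable (lower-energy) conformer, and in that chair the acetyl group is axial.

axial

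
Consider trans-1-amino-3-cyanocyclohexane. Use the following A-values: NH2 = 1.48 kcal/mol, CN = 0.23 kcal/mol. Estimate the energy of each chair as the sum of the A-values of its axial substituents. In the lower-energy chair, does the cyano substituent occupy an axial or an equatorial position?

axial

C1 and C3 have the same parity, so for the trans isomer the two substituents are one axial and one equatorial in each chair.
Chair I (amino axial, cyano equatorial): E = 1.48 kcal/mol.
Chair II (amino equatorial, cyano axial): E = 0.23 kcal/mol.
Chair II is the more stable (lower-energy) conformer, and in that chair the cyano group is axial.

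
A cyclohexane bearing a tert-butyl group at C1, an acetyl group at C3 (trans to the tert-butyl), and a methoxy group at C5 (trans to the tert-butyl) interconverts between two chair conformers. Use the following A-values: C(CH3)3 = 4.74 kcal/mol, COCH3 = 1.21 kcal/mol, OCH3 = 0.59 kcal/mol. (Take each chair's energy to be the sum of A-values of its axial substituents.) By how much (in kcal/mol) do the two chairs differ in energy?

Chair I (tert-butyl axial, acetyl equatorial, methoxy equatorial): E = 4.74 kcal/mol.
Chair II (tert-butyl equatorial, acetyl axial, methoxy axial): E = 1.80 kcal/mol.
ΔE = 4.74 − 1.80 = 2.94 kcal/mol; chair II is more stable.

2.94 kcal/mol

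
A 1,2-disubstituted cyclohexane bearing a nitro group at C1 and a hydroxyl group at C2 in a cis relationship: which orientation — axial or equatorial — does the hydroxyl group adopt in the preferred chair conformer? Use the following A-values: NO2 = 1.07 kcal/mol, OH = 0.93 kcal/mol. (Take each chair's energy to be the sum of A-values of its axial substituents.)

C1 and C2 have opposite parity, so for the cis isomer the two substituents are one axial and one equatorial in each chair.
Chair I (nitro axial, hydroxyl equatorial): E = 1.07 kcal/mol.
Chair II (nitro equatorial, hydroxyl axial): E = 0.93 kcal/mol.
Chair II is the more stable (lower-energy) conformer, and in that chair the hydroxyl group is axial.

axial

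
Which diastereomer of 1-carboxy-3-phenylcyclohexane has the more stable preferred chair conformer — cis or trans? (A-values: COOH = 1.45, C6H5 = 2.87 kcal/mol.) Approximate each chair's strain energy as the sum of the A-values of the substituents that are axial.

cis

At 1,3 positions (parity same): cis → (e,e or a,a); trans → (a,e or e,a).
Best chair for cis: E = 0.00 kcal/mol; best chair for trans: E = 1.45 kcal/mol.
The cis isomer is lower by 1.45 kcal/mol.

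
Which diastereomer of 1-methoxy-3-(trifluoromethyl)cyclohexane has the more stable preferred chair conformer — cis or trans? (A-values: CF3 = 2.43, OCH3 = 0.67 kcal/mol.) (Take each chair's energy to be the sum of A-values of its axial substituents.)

cis

At 1,3 positions (parity same): cis → (e,e or a,a); trans → (a,e or e,a).
Best chair for cis: E = 0.00 kcal/mol; best chair for trans: E = 0.67 kcal/mol.
The cis isomer is lower by 0.67 kcal/mol.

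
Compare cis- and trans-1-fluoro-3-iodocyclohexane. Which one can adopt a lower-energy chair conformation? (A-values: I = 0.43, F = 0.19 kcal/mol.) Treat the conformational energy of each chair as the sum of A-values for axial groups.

At 1,3 positions (parity same): cis → (e,e or a,a); trans → (a,e or e,a).
Best chair for cis: E = 0.00 kcal/mol; best chair for trans: E = 0.19 kcal/mol.
The cis isomer is lower by 0.19 kcal/mol.

cis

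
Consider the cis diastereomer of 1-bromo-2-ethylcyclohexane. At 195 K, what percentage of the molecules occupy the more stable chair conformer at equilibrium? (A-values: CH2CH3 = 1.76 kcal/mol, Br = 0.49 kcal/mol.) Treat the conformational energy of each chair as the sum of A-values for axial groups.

C1 and C2 have opposite parity, so for the cis isomer the two substituents are one axial and one equatorial in each chair.
Chair I (ethyl axial, bromo equatorial): E = 1.76 kcal/mol; chair II (ethyl equatorial, bromo axial): E = 0.49 kcal/mol.
ΔG = 1.27 kcal/mol between the two chairs.
K = exp(ΔG/RT) with R = 1.987×10⁻³ kcal mol⁻¹ K⁻¹ and T = 195 K gives K ≈ 26.5.
Fraction in the lower-energy chair = K/(K+1) = 96.4%.

96.4%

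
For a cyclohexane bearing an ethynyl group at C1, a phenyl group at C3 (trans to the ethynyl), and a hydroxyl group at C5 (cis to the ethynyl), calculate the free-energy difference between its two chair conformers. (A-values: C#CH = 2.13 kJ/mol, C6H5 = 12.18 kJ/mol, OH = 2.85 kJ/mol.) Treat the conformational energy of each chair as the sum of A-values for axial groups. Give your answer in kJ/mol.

7.20 kJ/mol

Chair I (ethynyl axial, phenyl equatorial, hydroxyl axial): E = 4.98 kJ/mol.
Chair II (ethynyl equatorial, phenyl axial, hydroxyl equatorial): E = 12.18 kJ/mol.
ΔE = 12.18 − 4.98 = 7.20 kJ/mol; chair I is more stable.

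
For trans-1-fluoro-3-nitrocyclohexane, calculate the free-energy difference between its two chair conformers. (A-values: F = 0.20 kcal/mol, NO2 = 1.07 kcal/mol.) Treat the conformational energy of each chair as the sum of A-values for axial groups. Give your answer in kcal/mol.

0.87 kcal/mol

C1 and C3 have the same parity, so for the trans isomer the two substituents are one axial and one equatorial in each chair.
Chair I (fluoro axial, nitro equatorial): E = 0.20 kcal/mol.
Chair II (fluoro equatorial, nitro axial): E = 1.07 kcal/mol.
ΔE = 1.07 − 0.20 = 0.87 kcal/mol; chair I is more stable.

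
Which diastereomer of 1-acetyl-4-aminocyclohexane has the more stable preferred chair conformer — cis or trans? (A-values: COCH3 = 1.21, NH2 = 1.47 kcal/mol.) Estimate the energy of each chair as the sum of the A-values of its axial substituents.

At 1,4 positions (parity opposite): cis → (a,e or e,a); trans → (e,e or a,a).
Best chair for cis: E = 1.21 kcal/mol; best chair for trans: E = 0.00 kcal/mol.
The trans isomer is lower by 1.21 kcal/mol.

trans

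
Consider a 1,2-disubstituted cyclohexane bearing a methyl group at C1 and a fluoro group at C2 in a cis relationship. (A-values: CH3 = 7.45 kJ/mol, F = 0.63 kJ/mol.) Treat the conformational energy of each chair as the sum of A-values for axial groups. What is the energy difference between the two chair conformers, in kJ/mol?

6.82 kJ/mol

C1 and C2 have opposite parity, so for the cis isomer the two substituents are one axial and one equatorial in each chair.
Chair I (methyl axial, fluoro equatorial): E = 7.45 kJ/mol.
Chair II (methyl equatorial, fluoro axial): E = 0.63 kJ/mol.
ΔE = 7.45 − 0.63 = 6.82 kJ/mol; chair II is more stable.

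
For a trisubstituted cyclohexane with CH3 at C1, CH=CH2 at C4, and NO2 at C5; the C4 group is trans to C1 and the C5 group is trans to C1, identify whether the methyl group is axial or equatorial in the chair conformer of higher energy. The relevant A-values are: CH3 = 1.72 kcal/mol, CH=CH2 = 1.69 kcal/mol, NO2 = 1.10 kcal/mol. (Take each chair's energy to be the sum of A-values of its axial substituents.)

axial

Chair I (methyl axial, vinyl axial, nitro equatorial): E = 3.41 kcal/mol.
Chair II (methyl equatorial, vinyl equatorial, nitro axial): E = 1.10 kcal/mol.
Chair I is the less stable (higher-energy) conformer, and in that chair the methyl group is axial.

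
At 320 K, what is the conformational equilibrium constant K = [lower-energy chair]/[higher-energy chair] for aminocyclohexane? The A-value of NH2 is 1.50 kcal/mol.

One chair has the amino group axial (E = 1.50 kcal/mol) and the other has it equatorial (E = 0).
ΔG = 1.50 kcal/mol between the two chairs.
K = exp(ΔG/RT) with R = 1.987×10⁻³ kcal mol⁻¹ K⁻¹ and T = 320 K gives K ≈ 10.6.

K ≈ 10.6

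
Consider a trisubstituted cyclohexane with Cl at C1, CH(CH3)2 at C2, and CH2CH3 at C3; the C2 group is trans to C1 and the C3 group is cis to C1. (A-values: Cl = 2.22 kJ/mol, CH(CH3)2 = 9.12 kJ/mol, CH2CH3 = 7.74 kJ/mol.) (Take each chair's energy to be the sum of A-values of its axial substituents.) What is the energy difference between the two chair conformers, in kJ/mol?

19.08 kJ/mol

Chair I (chloro axial, isopropyl axial, ethyl axial): E = 19.08 kJ/mol.
Chair II (chloro equatorial, isopropyl equatorial, ethyl equatorial): E = 0.00 kJ/mol.
ΔE = 19.08 − 0.00 = 19.08 kJ/mol; chair II is more stable.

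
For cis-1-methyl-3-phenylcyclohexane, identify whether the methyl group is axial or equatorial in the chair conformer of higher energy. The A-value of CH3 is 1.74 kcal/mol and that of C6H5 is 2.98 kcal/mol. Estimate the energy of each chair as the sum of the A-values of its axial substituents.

axial

C1 and C3 have the same parity, so for the cis isomer the two substituents are e,e in one chair and a,a in the other.
Chair I (methyl axial, phenyl axial): E = 4.72 kcal/mol.
Chair II (methyl equatorial, phenyl equatorial): E = 0.00 kcal/mol.
Chair I is the less stable (higher-energy) conformer, and in that chair the methyl group is axial.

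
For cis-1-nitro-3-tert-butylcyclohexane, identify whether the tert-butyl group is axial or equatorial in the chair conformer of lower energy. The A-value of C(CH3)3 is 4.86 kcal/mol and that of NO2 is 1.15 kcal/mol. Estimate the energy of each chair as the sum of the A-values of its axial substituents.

equatorial

C1 and C3 have the same parity, so for the cis isomer the two substituents are e,e in one chair and a,a in the other.
Chair I (tert-butyl axial, nitro axial): E = 6.01 kcal/mol.
Chair II (tert-butyl equatorial, nitro equatorial): E = 0.00 kcal/mol.
Chair II is the more stable (lower-energy) conformer, and in that chair the tert-butyl group is equatorial.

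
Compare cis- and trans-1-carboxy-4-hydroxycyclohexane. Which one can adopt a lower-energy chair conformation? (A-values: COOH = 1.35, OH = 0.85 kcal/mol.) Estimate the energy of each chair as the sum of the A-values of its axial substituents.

trans

At 1,4 positions (parity opposite): cis → (a,e or e,a); trans → (e,e or a,a).
Best chair for cis: E = 0.85 kcal/mol; best chair for trans: E = 0.00 kcal/mol.
The trans isomer is lower by 0.85 kcal/mol.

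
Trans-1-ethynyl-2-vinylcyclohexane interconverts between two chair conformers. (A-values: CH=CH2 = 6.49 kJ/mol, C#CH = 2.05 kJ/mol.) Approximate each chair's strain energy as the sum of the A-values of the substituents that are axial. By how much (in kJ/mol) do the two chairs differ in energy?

C1 and C2 have opposite parity, so for the trans isomer the two substituents are e,e in one chair and a,a in the other.
Chair I (vinyl axial, ethynyl axial): E = 8.54 kJ/mol.
Chair II (vinyl equatorial, ethynyl equatorial): E = 0.00 kJ/mol.
ΔE = 8.54 − 0.00 = 8.54 kJ/mol; chair II is more stable.

8.54 kJ/mol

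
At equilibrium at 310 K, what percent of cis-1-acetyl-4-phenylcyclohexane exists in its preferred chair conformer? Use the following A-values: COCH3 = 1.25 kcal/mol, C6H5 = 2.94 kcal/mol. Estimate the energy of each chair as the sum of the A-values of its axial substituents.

94.0%

C1 and C4 have opposite parity, so for the cis isomer the two substituents are one axial and one equatorial in each chair.
Chair I (acetyl axial, phenyl equatorial): E = 1.25 kcal/mol; chair II (acetyl equatorial, phenyl axial): E = 2.94 kcal/mol.
ΔG = 1.69 kcal/mol between the two chairs.
K = exp(ΔG/RT) with R = 1.987×10⁻³ kcal mol⁻¹ K⁻¹ and T = 310 K gives K ≈ 15.5.
Fraction in the lower-energy chair = K/(K+1) = 94.0%.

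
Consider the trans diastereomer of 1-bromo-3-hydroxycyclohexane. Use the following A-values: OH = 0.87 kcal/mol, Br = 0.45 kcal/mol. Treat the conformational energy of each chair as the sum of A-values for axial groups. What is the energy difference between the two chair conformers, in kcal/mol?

0.42 kcal/mol

C1 and C3 have the same parity, so for the trans isomer the two substituents are one axial and one equatorial in each chair.
Chair I (hydroxyl axial, bromo equatorial): E = 0.87 kcal/mol.
Chair II (hydroxyl equatorial, bromo axial): E = 0.45 kcal/mol.
ΔE = 0.87 − 0.45 = 0.42 kcal/mol; chair II is more stable.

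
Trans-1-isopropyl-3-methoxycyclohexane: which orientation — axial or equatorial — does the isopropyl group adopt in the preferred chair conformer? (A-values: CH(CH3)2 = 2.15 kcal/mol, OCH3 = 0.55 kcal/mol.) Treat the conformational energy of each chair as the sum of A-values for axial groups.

C1 and C3 have the same parity, so for the trans isomer the two substituents are one axial and one equatorial in each chair.
Chair I (isopropyl axial, methoxy equatorial): E = 2.15 kcal/mol.
Chair II (isopropyl equatorial, methoxy axial): E = 0.55 kcal/mol.
Chair II is the more stable (lower-energy) conformer, and in that chair the isopropyl group is equatorial.

equatorial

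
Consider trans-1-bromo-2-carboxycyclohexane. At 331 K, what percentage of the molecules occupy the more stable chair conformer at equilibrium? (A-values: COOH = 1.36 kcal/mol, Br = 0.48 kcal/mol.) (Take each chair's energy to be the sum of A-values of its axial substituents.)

94.3%

C1 and C2 have opposite parity, so for the trans isomer the two substituents are e,e in one chair and a,a in the other.
Chair I (carboxyl axial, bromo axial): E = 1.84 kcal/mol; chair II (carboxyl equatorial, bromo equatorial): E = 0.00 kcal/mol.
ΔG = 1.84 kcal/mol between the two chairs.
K = exp(ΔG/RT) with R = 1.987×10⁻³ kcal mol⁻¹ K⁻¹ and T = 331 K gives K ≈ 16.4.
Fraction in the lower-energy chair = K/(K+1) = 94.3%.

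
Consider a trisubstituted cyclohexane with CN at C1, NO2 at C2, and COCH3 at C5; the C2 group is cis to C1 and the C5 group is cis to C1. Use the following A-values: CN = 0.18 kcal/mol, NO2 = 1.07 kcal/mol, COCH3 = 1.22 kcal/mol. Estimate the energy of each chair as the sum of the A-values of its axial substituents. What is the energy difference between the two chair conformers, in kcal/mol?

0.33 kcal/mol

Chair I (cyano axial, nitro equatorial, acetyl axial): E = 1.40 kcal/mol.
Chair II (cyano equatorial, nitro axial, acetyl equatorial): E = 1.07 kcal/mol.
ΔE = 1.40 − 1.07 = 0.33 kcal/mol; chair II is more stable.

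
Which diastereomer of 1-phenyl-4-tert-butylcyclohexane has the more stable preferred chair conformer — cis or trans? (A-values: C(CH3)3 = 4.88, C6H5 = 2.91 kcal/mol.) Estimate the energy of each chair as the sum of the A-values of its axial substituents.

At 1,4 positions (parity opposite): cis → (a,e or e,a); trans → (e,e or a,a).
Best chair for cis: E = 2.91 kcal/mol; best chair for trans: E = 0.00 kcal/mol.
The trans isomer is lower by 2.91 kcal/mol.

trans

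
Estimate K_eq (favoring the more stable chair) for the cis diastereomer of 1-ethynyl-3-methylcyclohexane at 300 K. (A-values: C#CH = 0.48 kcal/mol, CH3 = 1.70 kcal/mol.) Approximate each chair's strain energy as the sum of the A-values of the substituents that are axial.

K ≈ 38.7

C1 and C3 have the same parity, so for the cis isomer the two substituents are e,e in one chair and a,a in the other.
Chair I (ethynyl axial, methyl axial): E = 2.18 kcal/mol; chair II (ethynyl equatorial, methyl equatorial): E = 0.00 kcal/mol.
ΔG = 2.18 kcal/mol between the two chairs.
K = exp(ΔG/RT) with R = 1.987×10⁻³ kcal mol⁻¹ K⁻¹ and T = 300 K gives K ≈ 38.7.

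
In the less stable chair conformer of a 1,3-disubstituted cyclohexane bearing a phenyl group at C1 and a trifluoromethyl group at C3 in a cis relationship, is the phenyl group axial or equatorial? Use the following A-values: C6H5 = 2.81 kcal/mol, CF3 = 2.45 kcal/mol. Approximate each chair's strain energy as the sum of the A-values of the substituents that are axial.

axial

C1 and C3 have the same parity, so for the cis isomer the two substituents are e,e in one chair and a,a in the other.
Chair I (phenyl axial, trifluoromethyl axial): E = 5.26 kcal/mol.
Chair II (phenyl equatorial, trifluoromethyl equatorial): E = 0.00 kcal/mol.
Chair I is the less stable (higher-energy) conformer, and in that chair the phenyl group is axial.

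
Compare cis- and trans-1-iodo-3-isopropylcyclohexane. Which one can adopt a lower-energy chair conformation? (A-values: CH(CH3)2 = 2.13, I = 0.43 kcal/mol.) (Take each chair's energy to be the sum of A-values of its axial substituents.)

At 1,3 positions (parity same): cis → (e,e or a,a); trans → (a,e or e,a).
Best chair for cis: E = 0.00 kcal/mol; best chair for trans: E = 0.43 kcal/mol.
The cis isomer is lower by 0.43 kcal/mol.

cis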